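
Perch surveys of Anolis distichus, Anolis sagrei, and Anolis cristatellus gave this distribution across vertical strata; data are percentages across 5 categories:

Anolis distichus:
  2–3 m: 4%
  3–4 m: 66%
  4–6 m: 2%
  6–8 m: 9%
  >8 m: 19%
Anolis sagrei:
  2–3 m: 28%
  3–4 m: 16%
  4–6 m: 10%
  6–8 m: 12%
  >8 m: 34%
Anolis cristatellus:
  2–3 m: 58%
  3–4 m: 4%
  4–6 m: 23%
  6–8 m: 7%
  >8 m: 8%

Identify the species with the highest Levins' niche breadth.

Convert percentages to proportions (divide by 100).
Σp_distᵢ² = 0.04² + 0.66² + 0.02² + 0.09² + 0.19² = 0.0016 + 0.4356 + 0.0004 + 0.0081 + 0.0361 = 0.4818
B_dist = 1 / 0.4818 = 2.0756
Σp_sagrᵢ² = 0.28² + 0.16² + 0.10² + 0.12² + 0.34² = 0.0784 + 0.0256 + 0.0100 + 0.0144 + 0.1156 = 0.2440
B_sagr = 1 / 0.2440 = 4.0984
Σp_crisᵢ² = 0.58² + 0.04² + 0.23² + 0.07² + 0.08² = 0.3364 + 0.0016 + 0.0529 + 0.0049 + 0.0064 = 0.4022
B_cris = 1 / 0.4022 = 2.4863
Highest B → broadest niche (most generalist): Anolis sagrei (B = 4.10).

Anolis sagrei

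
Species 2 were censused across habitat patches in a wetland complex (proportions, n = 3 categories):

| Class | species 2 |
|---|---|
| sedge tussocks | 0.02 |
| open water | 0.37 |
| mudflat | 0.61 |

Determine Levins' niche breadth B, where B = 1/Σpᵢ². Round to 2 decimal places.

Σpᵢ² = 0.02² + 0.37² + 0.61² = 0.0004 + 0.1369 + 0.3721 = 0.5094
B = 1 / 0.5094 = 1.9631

1.96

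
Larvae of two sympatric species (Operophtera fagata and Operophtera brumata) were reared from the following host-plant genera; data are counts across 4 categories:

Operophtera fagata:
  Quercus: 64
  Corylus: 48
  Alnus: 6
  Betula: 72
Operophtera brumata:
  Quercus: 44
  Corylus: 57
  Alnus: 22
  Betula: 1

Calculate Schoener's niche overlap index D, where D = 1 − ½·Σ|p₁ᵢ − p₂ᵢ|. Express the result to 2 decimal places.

0.63

Proportions for Operophtera fagata (n=190): 64/190=0.3368, 48/190=0.2526, 6/190=0.0316, 72/190=0.3789
Proportions for Operophtera brumata (n=124): 44/124=0.3548, 57/124=0.4597, 22/124=0.1774, 1/124=0.0081
Σ|p₁ᵢ − p₂ᵢ| = 0.0180 + 0.2071 + 0.1458 + 0.3708 = 0.7417
D = 1 − ½ × 0.7417 = 1 − 0.37085 = 0.62915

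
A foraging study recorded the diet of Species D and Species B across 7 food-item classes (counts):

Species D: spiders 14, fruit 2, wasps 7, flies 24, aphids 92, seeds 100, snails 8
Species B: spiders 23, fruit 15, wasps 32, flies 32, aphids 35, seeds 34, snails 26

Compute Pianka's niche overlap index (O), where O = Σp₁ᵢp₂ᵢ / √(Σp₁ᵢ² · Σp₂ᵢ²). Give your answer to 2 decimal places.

0.77

Proportions for Species D (n=247): 14/247=0.0567, 2/247=0.0081, 7/247=0.0283, 24/247=0.0972, 92/247=0.3725, 100/247=0.4049, 8/247=0.0324
Proportions for Species B (n=197): 23/197=0.1168, 15/197=0.0761, 32/197=0.1624, 32/197=0.1624, 35/197=0.1777, 34/197=0.1726, 26/197=0.1320
Σ p₁ᵢp₂ᵢ = 0.006623 + 0.000616 + 0.004596 + 0.015785 + 0.066193 + 0.069886 + 0.004277 = 0.167976
Σp_1ᵢ² = 0.0567² + 0.0081² + 0.0283² + 0.0972² + 0.3725² + 0.4049² + 0.0324² = 0.003215 + 0.000066 + 0.000801 + 0.009448 + 0.138756 + 0.163944 + 0.001050 = 0.317280
Σp_2ᵢ² = 0.1168² + 0.0761² + 0.1624² + 0.1624² + 0.1777² + 0.1726² + 0.1320² = 0.013642 + 0.005791 + 0.026374 + 0.026374 + 0.031577 + 0.029791 + 0.017424 = 0.150973
O = 0.167976 / √(0.317280 × 0.150973) = 0.167976 / 0.2188623 = 0.7675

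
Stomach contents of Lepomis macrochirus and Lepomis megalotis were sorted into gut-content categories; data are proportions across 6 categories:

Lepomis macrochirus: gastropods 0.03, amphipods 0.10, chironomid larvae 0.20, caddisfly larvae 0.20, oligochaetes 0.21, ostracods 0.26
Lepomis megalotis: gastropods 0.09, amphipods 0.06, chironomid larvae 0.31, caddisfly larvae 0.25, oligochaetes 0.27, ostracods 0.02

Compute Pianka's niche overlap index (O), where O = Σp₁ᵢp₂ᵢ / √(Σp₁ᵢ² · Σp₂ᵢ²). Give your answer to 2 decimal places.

0.82

Σ p₁ᵢp₂ᵢ = 0.0027 + 0.0060 + 0.0620 + 0.0500 + 0.0567 + 0.0052 = 0.1826
Σp_1ᵢ² = 0.03² + 0.10² + 0.20² + 0.20² + 0.21² + 0.26² = 0.0009 + 0.0100 + 0.0400 + 0.0400 + 0.0441 + 0.0676 = 0.2026
Σp_2ᵢ² = 0.09² + 0.06² + 0.31² + 0.25² + 0.27² + 0.02² = 0.0081 + 0.0036 + 0.0961 + 0.0625 + 0.0729 + 0.0004 = 0.2436
O = 0.1826 / √(0.2026 × 0.2436) = 0.1826 / 0.22216 = 0.8219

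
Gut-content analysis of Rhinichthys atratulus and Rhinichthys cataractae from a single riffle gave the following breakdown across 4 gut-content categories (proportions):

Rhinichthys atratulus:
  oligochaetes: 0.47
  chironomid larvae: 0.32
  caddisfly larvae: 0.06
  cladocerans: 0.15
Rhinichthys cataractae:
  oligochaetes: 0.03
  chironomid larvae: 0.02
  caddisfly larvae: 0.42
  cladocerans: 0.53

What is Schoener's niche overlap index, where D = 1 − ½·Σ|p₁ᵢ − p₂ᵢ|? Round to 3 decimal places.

Σ|p₁ᵢ − p₂ᵢ| = 0.44 + 0.30 + 0.36 + 0.38 = 1.48
D = 1 − ½ × 1.48 = 1 − 0.740 = 0.26000

0.260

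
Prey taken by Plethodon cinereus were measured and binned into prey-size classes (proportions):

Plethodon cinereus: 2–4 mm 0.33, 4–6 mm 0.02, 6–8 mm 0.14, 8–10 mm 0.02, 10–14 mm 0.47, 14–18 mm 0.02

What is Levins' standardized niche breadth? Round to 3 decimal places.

Σpᵢ² = 0.33² + 0.02² + 0.14² + 0.02² + 0.47² + 0.02² = 0.1089 + 0.0004 + 0.0196 + 0.0004 + 0.2209 + 0.0004 = 0.3506
B = 1 / 0.3506 = 2.85225
Bₛ = (B − 1)/(n − 1) = (2.85225 − 1)/(6 − 1) = 1.85225/5 = 0.37045

0.370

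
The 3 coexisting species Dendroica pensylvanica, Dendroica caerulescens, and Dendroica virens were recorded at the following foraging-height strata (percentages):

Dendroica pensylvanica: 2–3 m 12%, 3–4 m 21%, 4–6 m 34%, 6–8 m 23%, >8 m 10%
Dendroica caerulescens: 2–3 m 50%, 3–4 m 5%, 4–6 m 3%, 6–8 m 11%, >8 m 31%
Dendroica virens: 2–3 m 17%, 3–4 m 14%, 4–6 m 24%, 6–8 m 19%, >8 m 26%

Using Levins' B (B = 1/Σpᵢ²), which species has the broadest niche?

Convert percentages to proportions (divide by 100).
Σp_pensᵢ² = 0.12² + 0.21² + 0.34² + 0.23² + 0.10² = 0.0144 + 0.0441 + 0.1156 + 0.0529 + 0.0100 = 0.2370
B_pens = 1 / 0.2370 = 4.2194
Σp_caerᵢ² = 0.50² + 0.05² + 0.03² + 0.11² + 0.31² = 0.2500 + 0.0025 + 0.0009 + 0.0121 + 0.0961 = 0.3616
B_caer = 1 / 0.3616 = 2.7655
Σp_vireᵢ² = 0.17² + 0.14² + 0.24² + 0.19² + 0.26² = 0.0289 + 0.0196 + 0.0576 + 0.0361 + 0.0676 = 0.2098
B_vire = 1 / 0.2098 = 4.7664
Highest B → broadest niche (most generalist): Dendroica virens (B = 4.77).

Dendroica virens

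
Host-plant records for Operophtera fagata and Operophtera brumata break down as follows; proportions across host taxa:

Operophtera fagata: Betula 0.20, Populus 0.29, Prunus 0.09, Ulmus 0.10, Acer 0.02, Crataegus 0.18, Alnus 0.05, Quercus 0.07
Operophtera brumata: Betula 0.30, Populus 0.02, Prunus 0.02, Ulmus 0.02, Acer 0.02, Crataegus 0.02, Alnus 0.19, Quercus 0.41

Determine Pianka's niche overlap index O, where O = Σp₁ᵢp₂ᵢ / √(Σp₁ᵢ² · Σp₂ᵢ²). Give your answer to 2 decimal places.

Σ p₁ᵢp₂ᵢ = 0.0600 + 0.0058 + 0.0018 + 0.0020 + 0.0004 + 0.0036 + 0.0095 + 0.0287 = 0.1118
Σp_1ᵢ² = 0.20² + 0.29² + 0.09² + 0.10² + 0.02² + 0.18² + 0.05² + 0.07² = 0.0400 + 0.0841 + 0.0081 + 0.0100 + 0.0004 + 0.0324 + 0.0025 + 0.0049 = 0.1824
Σp_2ᵢ² = 0.30² + 0.02² + 0.02² + 0.02² + 0.02² + 0.02² + 0.19² + 0.41² = 0.0900 + 0.0004 + 0.0004 + 0.0004 + 0.0004 + 0.0004 + 0.0361 + 0.1681 = 0.2962
O = 0.1118 / √(0.1824 × 0.2962) = 0.1118 / 0.23244 = 0.4810

0.48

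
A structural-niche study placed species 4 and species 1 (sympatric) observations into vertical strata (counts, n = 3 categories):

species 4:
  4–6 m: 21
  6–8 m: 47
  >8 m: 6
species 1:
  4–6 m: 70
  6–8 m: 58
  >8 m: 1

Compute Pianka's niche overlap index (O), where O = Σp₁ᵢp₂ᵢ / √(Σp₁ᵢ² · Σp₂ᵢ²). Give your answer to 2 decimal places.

0.89

Proportions for species 4 (n=74): 21/74=0.2838, 47/74=0.6351, 6/74=0.0811
Proportions for species 1 (n=129): 70/129=0.5426, 58/129=0.4496, 1/129=0.0078
Σ p₁ᵢp₂ᵢ = 0.153990 + 0.285541 + 0.000633 = 0.440164
Σp_1ᵢ² = 0.2838² + 0.6351² + 0.0811² = 0.080542 + 0.403352 + 0.006577 = 0.490471
Σp_2ᵢ² = 0.5426² + 0.4496² + 0.0078² = 0.294415 + 0.202140 + 0.000061 = 0.496616
O = 0.440164 / √(0.490471 × 0.496616) = 0.440164 / 0.4935339 = 0.8919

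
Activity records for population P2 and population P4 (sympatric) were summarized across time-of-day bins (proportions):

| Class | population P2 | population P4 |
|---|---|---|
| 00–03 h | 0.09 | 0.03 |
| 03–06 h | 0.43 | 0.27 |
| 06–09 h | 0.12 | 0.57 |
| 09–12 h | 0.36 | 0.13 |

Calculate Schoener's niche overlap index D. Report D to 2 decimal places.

0.55

Σ|p₁ᵢ − p₂ᵢ| = 0.06 + 0.16 + 0.45 + 0.23 = 0.90
D = 1 − ½ × 0.90 = 1 − 0.450 = 0.5500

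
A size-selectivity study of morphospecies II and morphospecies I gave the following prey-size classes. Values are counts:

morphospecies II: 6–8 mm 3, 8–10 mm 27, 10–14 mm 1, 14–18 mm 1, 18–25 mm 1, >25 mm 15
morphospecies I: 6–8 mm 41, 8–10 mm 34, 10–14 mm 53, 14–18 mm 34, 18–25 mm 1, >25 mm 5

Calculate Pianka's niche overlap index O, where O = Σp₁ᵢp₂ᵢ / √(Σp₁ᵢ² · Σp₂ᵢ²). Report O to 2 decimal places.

Proportions for morphospecies II (n=48): 3/48=0.0625, 27/48=0.5625, 1/48=0.0208, 1/48=0.0208, 1/48=0.0208, 15/48=0.3125
Proportions for morphospecies I (n=168): 41/168=0.2440, 34/168=0.2024, 53/168=0.3155, 34/168=0.2024, 1/168=0.0060, 5/168=0.0298
Σ p₁ᵢp₂ᵢ = 0.015250 + 0.113850 + 0.006562 + 0.004210 + 0.000125 + 0.009313 = 0.149310
Σp_1ᵢ² = 0.0625² + 0.5625² + 0.0208² + 0.0208² + 0.0208² + 0.3125² = 0.003906 + 0.316406 + 0.000433 + 0.000433 + 0.000433 + 0.097656 = 0.419267
Σp_2ᵢ² = 0.2440² + 0.2024² + 0.3155² + 0.2024² + 0.0060² + 0.0298² = 0.059536 + 0.040966 + 0.099540 + 0.040966 + 0.000036 + 0.000888 = 0.241932
O = 0.149310 / √(0.419267 × 0.241932) = 0.149310 / 0.3184872 = 0.4688

0.47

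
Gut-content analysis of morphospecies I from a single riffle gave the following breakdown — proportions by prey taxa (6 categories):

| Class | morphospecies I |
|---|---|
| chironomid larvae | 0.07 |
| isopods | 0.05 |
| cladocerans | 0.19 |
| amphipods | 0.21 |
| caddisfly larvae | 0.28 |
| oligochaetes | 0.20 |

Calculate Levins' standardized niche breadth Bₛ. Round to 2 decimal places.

0.77

Σpᵢ² = 0.07² + 0.05² + 0.19² + 0.21² + 0.28² + 0.20² = 0.0049 + 0.0025 + 0.0361 + 0.0441 + 0.0784 + 0.0400 = 0.2060
B = 1 / 0.2060 = 4.8544
Bₛ = (B − 1)/(n − 1) = (4.8544 − 1)/(6 − 1) = 3.8544/5 = 0.7709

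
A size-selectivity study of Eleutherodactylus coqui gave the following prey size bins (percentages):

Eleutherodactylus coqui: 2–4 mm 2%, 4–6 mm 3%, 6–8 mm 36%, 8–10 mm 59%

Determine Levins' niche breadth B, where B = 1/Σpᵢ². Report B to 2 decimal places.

Convert percentages to proportions (divide by 100).
Σpᵢ² = 0.02² + 0.03² + 0.36² + 0.59² = 0.0004 + 0.0009 + 0.1296 + 0.3481 = 0.4790
B = 1 / 0.4790 = 2.0877

2.09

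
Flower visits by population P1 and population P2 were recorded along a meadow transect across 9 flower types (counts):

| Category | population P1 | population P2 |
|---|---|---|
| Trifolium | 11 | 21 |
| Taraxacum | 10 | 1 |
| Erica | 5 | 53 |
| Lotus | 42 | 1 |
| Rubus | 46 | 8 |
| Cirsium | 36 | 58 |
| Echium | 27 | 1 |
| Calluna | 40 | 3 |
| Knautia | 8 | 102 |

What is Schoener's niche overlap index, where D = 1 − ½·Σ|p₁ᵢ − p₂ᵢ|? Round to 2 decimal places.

0.32

Proportions for population P1 (n=225): 11/225=0.0489, 10/225=0.0444, 5/225=0.0222, 42/225=0.1867, 46/225=0.2044, 36/225=0.1600, 27/225=0.1200, 40/225=0.1778, 8/225=0.0356
Proportions for population P2 (n=248): 21/248=0.0847, 1/248=0.0040, 53/248=0.2137, 1/248=0.0040, 8/248=0.0323, 58/248=0.2339, 1/248=0.0040, 3/248=0.0121, 102/248=0.4113
Σ|p₁ᵢ − p₂ᵢ| = 0.0358 + 0.0404 + 0.1915 + 0.1827 + 0.1721 + 0.0739 + 0.1160 + 0.1657 + 0.3757 = 1.3538
D = 1 − ½ × 1.3538 = 1 − 0.67690 = 0.32310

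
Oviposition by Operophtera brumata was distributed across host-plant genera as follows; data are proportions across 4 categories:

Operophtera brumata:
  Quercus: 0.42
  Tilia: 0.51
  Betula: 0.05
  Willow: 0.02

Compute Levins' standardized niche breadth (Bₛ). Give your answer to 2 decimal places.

0.43

Σpᵢ² = 0.42² + 0.51² + 0.05² + 0.02² = 0.1764 + 0.2601 + 0.0025 + 0.0004 = 0.4394
B = 1 / 0.4394 = 2.2758
Bₛ = (B − 1)/(n − 1) = (2.2758 − 1)/(4 − 1) = 1.2758/3 = 0.4253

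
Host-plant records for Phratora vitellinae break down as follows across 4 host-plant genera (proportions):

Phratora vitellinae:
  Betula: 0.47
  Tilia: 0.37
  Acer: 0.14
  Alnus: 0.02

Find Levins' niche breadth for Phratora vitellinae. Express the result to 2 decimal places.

2.65

Σpᵢ² = 0.47² + 0.37² + 0.14² + 0.02² = 0.2209 + 0.1369 + 0.0196 + 0.0004 = 0.3778
B = 1 / 0.3778 = 2.6469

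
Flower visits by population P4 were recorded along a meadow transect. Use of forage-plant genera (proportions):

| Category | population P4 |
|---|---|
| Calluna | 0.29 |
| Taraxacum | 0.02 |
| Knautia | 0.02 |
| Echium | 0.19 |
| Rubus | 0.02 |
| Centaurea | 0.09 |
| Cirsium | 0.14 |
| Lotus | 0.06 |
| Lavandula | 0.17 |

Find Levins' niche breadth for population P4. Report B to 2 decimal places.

Σpᵢ² = 0.29² + 0.02² + 0.02² + 0.19² + 0.02² + 0.09² + 0.14² + 0.06² + 0.17² = 0.0841 + 0.0004 + 0.0004 + 0.0361 + 0.0004 + 0.0081 + 0.0196 + 0.0036 + 0.0289 = 0.1816
B = 1 / 0.1816 = 5.5066

5.51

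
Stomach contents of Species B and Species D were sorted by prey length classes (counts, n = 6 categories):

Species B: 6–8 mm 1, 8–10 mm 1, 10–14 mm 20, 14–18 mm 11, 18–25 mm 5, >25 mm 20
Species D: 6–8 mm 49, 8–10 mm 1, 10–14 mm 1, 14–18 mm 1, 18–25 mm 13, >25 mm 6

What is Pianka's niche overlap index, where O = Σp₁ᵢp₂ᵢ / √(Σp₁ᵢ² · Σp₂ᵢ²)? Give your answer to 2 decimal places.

0.17

Proportions for Species B (n=58): 1/58=0.0172, 1/58=0.0172, 20/58=0.3448, 11/58=0.1897, 5/58=0.0862, 20/58=0.3448
Proportions for Species D (n=71): 49/71=0.6901, 1/71=0.0141, 1/71=0.0141, 1/71=0.0141, 13/71=0.1831, 6/71=0.0845
Σ p₁ᵢp₂ᵢ = 0.011870 + 0.000243 + 0.004862 + 0.002675 + 0.015783 + 0.029136 = 0.064569
Σp_1ᵢ² = 0.0172² + 0.0172² + 0.3448² + 0.1897² + 0.0862² + 0.3448² = 0.000296 + 0.000296 + 0.118887 + 0.035986 + 0.007430 + 0.118887 = 0.281782
Σp_2ᵢ² = 0.6901² + 0.0141² + 0.0141² + 0.0141² + 0.1831² + 0.0845² = 0.476238 + 0.000199 + 0.000199 + 0.000199 + 0.033526 + 0.007140 = 0.517501
O = 0.064569 / √(0.281782 × 0.517501) = 0.064569 / 0.3818671 = 0.1691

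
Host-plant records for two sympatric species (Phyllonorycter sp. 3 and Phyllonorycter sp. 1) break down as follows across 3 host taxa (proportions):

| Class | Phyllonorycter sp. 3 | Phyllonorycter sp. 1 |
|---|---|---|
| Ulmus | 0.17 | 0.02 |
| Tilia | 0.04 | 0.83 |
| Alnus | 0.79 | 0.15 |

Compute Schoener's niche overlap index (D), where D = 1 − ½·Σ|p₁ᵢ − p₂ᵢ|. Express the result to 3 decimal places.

Σ|p₁ᵢ − p₂ᵢ| = 0.15 + 0.79 + 0.64 = 1.58
D = 1 − ½ × 1.58 = 1 − 0.790 = 0.21000

0.210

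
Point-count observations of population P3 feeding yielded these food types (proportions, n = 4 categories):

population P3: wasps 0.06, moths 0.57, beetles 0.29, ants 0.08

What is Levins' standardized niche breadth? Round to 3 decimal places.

Σpᵢ² = 0.06² + 0.57² + 0.29² + 0.08² = 0.0036 + 0.3249 + 0.0841 + 0.0064 = 0.4190
B = 1 / 0.4190 = 2.38663
Bₛ = (B − 1)/(n − 1) = (2.38663 − 1)/(4 − 1) = 1.38663/3 = 0.46221

0.462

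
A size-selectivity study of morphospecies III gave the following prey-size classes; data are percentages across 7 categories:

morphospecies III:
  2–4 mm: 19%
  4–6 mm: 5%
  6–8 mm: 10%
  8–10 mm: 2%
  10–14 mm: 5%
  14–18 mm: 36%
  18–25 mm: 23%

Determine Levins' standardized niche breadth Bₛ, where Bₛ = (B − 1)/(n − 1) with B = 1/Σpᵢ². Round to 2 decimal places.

Convert percentages to proportions (divide by 100).
Σpᵢ² = 0.19² + 0.05² + 0.10² + 0.02² + 0.05² + 0.36² + 0.23² = 0.0361 + 0.0025 + 0.0100 + 0.0004 + 0.0025 + 0.1296 + 0.0529 = 0.2340
B = 1 / 0.2340 = 4.2735
Bₛ = (B − 1)/(n − 1) = (4.2735 − 1)/(7 − 1) = 3.2735/6 = 0.5456

0.55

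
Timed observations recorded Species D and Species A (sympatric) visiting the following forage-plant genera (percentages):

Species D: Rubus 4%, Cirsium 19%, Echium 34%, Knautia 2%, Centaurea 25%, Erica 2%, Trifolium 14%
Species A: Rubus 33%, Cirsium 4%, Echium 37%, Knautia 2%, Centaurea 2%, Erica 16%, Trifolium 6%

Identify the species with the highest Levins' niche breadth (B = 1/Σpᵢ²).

Convert percentages to proportions (divide by 100).
Σp_Dᵢ² = 0.04² + 0.19² + 0.34² + 0.02² + 0.25² + 0.02² + 0.14² = 0.0016 + 0.0361 + 0.1156 + 0.0004 + 0.0625 + 0.0004 + 0.0196 = 0.2362
B_D = 1 / 0.2362 = 4.2337
Σp_Aᵢ² = 0.33² + 0.04² + 0.37² + 0.02² + 0.02² + 0.16² + 0.06² = 0.1089 + 0.0016 + 0.1369 + 0.0004 + 0.0004 + 0.0256 + 0.0036 = 0.2774
B_A = 1 / 0.2774 = 3.6049
Highest B → broadest niche (most generalist): Species D (B = 4.23).

Species D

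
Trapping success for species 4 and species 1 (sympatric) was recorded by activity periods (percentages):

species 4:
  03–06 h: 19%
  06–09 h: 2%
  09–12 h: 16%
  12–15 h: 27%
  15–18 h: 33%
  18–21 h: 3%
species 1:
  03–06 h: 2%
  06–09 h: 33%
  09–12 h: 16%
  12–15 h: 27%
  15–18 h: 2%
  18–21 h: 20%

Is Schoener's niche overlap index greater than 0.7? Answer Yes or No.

No

Convert percentages to proportions (divide by 100).
Σ|p₁ᵢ − p₂ᵢ| = 0.17 + 0.31 + 0.00 + 0.00 + 0.31 + 0.17 = 0.96
D = 1 − ½ × 0.96 = 1 − 0.480 = 0.5200
D = 0.5200 < 0.7 → No.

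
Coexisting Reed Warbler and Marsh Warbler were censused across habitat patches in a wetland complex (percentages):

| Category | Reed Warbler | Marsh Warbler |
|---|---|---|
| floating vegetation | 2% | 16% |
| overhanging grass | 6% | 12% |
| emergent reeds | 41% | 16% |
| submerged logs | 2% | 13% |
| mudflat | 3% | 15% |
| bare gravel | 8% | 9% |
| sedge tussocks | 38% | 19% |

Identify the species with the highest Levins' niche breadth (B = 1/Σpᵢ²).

Marsh Warbler

Convert percentages to proportions (divide by 100).
Σp_Reedᵢ² = 0.02² + 0.06² + 0.41² + 0.02² + 0.03² + 0.08² + 0.38² = 0.0004 + 0.0036 + 0.1681 + 0.0004 + 0.0009 + 0.0064 + 0.1444 = 0.3242
B_Reed = 1 / 0.3242 = 3.0845
Σp_Marsᵢ² = 0.16² + 0.12² + 0.16² + 0.13² + 0.15² + 0.09² + 0.19² = 0.0256 + 0.0144 + 0.0256 + 0.0169 + 0.0225 + 0.0081 + 0.0361 = 0.1492
B_Mars = 1 / 0.1492 = 6.7024
Highest B → broadest niche (most generalist): Marsh Warbler (B = 6.70).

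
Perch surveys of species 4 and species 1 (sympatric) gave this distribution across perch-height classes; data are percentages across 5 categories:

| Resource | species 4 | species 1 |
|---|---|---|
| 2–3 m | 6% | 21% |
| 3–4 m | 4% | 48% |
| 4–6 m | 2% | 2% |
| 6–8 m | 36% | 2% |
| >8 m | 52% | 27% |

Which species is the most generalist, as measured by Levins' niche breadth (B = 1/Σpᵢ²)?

species 1

Convert percentages to proportions (divide by 100).
Σp_4ᵢ² = 0.06² + 0.04² + 0.02² + 0.36² + 0.52² = 0.0036 + 0.0016 + 0.0004 + 0.1296 + 0.2704 = 0.4056
B_4 = 1 / 0.4056 = 2.4655
Σp_1ᵢ² = 0.21² + 0.48² + 0.02² + 0.02² + 0.27² = 0.0441 + 0.2304 + 0.0004 + 0.0004 + 0.0729 = 0.3482
B_1 = 1 / 0.3482 = 2.8719
Highest B → broadest niche (most generalist): species 1 (B = 2.87).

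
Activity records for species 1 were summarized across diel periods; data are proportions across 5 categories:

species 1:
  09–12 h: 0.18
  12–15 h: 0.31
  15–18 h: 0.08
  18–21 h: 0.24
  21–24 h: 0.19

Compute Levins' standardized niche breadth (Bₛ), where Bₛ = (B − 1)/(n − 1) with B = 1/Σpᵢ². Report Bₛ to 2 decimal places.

Σpᵢ² = 0.18² + 0.31² + 0.08² + 0.24² + 0.19² = 0.0324 + 0.0961 + 0.0064 + 0.0576 + 0.0361 = 0.2286
B = 1 / 0.2286 = 4.3745
Bₛ = (B − 1)/(n − 1) = (4.3745 − 1)/(5 − 1) = 3.3745/4 = 0.8436

0.84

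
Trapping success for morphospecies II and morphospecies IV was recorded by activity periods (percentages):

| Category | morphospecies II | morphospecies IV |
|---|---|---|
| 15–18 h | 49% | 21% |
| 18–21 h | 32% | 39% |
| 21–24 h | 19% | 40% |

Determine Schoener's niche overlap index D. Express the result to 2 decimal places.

Convert percentages to proportions (divide by 100).
Σ|p₁ᵢ − p₂ᵢ| = 0.28 + 0.07 + 0.21 = 0.56
D = 1 − ½ × 0.56 = 1 − 0.280 = 0.7200

0.72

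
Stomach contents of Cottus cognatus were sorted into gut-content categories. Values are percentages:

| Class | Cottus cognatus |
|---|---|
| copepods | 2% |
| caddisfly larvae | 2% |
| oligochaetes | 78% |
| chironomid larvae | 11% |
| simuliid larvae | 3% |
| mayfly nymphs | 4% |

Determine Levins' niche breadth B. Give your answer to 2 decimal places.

Convert percentages to proportions (divide by 100).
Σpᵢ² = 0.02² + 0.02² + 0.78² + 0.11² + 0.03² + 0.04² = 0.0004 + 0.0004 + 0.6084 + 0.0121 + 0.0009 + 0.0016 = 0.6238
B = 1 / 0.6238 = 1.6031

1.60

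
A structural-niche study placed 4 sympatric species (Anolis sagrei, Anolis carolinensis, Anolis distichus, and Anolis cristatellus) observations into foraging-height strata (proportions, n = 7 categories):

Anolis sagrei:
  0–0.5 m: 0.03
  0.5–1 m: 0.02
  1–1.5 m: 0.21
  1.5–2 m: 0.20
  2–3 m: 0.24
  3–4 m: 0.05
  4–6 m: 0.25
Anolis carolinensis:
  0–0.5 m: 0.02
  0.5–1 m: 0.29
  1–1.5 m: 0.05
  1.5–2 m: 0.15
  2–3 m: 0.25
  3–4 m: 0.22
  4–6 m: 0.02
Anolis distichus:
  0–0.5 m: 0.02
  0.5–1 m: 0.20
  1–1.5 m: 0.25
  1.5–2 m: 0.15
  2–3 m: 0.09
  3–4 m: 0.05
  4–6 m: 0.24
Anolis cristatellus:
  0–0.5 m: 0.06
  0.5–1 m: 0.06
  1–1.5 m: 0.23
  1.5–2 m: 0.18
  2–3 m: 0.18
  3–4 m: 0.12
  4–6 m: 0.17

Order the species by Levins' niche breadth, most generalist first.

Σp_sagrᵢ² = 0.03² + 0.02² + 0.21² + 0.20² + 0.24² + 0.05² + 0.25² = 0.0009 + 0.0004 + 0.0441 + 0.0400 + 0.0576 + 0.0025 + 0.0625 = 0.2080
B_sagr = 1 / 0.2080 = 4.8077
Σp_caroᵢ² = 0.02² + 0.29² + 0.05² + 0.15² + 0.25² + 0.22² + 0.02² = 0.0004 + 0.0841 + 0.0025 + 0.0225 + 0.0625 + 0.0484 + 0.0004 = 0.2208
B_caro = 1 / 0.2208 = 4.5290
Σp_distᵢ² = 0.02² + 0.20² + 0.25² + 0.15² + 0.09² + 0.05² + 0.24² = 0.0004 + 0.0400 + 0.0625 + 0.0225 + 0.0081 + 0.0025 + 0.0576 = 0.1936
B_dist = 1 / 0.1936 = 5.1653
Σp_crisᵢ² = 0.06² + 0.06² + 0.23² + 0.18² + 0.18² + 0.12² + 0.17² = 0.0036 + 0.0036 + 0.0529 + 0.0324 + 0.0324 + 0.0144 + 0.0289 = 0.1682
B_cris = 1 / 0.1682 = 5.9453
Ranking by B (broadest → narrowest): Anolis cristatellus (5.95) > Anolis distichus (5.17) > Anolis sagrei (4.81) > Anolis carolinensis (4.53)

Anolis cristatellus > Anolis distichus > Anolis sagrei > Anolis carolinensis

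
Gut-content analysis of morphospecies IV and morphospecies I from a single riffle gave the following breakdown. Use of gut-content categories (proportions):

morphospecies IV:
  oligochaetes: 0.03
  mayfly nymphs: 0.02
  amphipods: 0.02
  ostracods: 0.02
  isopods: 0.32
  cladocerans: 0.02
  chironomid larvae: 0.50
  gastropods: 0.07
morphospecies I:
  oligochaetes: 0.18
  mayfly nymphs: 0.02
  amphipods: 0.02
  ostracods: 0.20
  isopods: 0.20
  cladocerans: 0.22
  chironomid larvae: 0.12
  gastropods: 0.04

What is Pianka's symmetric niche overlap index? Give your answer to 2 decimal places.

Σ p₁ᵢp₂ᵢ = 0.0054 + 0.0004 + 0.0004 + 0.0040 + 0.0640 + 0.0044 + 0.0600 + 0.0028 = 0.1414
Σp_1ᵢ² = 0.03² + 0.02² + 0.02² + 0.02² + 0.32² + 0.02² + 0.50² + 0.07² = 0.0009 + 0.0004 + 0.0004 + 0.0004 + 0.1024 + 0.0004 + 0.2500 + 0.0049 = 0.3598
Σp_2ᵢ² = 0.18² + 0.02² + 0.02² + 0.20² + 0.20² + 0.22² + 0.12² + 0.04² = 0.0324 + 0.0004 + 0.0004 + 0.0400 + 0.0400 + 0.0484 + 0.0144 + 0.0016 = 0.1776
O = 0.1414 / √(0.3598 × 0.1776) = 0.1414 / 0.25279 = 0.5594

0.56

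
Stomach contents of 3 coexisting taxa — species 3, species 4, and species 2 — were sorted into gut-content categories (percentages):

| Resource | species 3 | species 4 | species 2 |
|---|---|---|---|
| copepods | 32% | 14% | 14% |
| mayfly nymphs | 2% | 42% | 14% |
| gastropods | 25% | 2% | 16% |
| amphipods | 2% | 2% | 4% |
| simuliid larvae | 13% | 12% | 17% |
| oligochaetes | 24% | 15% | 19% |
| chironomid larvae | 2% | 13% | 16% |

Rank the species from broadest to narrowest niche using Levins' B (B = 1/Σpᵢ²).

species 2 > species 3 > species 4

Convert percentages to proportions (divide by 100).
Σp_3ᵢ² = 0.32² + 0.02² + 0.25² + 0.02² + 0.13² + 0.24² + 0.02² = 0.1024 + 0.0004 + 0.0625 + 0.0004 + 0.0169 + 0.0576 + 0.0004 = 0.2406
B_3 = 1 / 0.2406 = 4.1563
Σp_4ᵢ² = 0.14² + 0.42² + 0.02² + 0.02² + 0.12² + 0.15² + 0.13² = 0.0196 + 0.1764 + 0.0004 + 0.0004 + 0.0144 + 0.0225 + 0.0169 = 0.2506
B_4 = 1 / 0.2506 = 3.9904
Σp_2ᵢ² = 0.14² + 0.14² + 0.16² + 0.04² + 0.17² + 0.19² + 0.16² = 0.0196 + 0.0196 + 0.0256 + 0.0016 + 0.0289 + 0.0361 + 0.0256 = 0.1570
B_2 = 1 / 0.1570 = 6.3694
Ranking by B (broadest → narrowest): species 2 (6.37) > species 3 (4.16) > species 4 (3.99)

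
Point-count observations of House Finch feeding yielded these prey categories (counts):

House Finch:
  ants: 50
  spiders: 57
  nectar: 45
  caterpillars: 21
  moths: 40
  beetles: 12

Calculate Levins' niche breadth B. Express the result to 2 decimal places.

Proportions for House Finch (n=225): 50/225=0.2222, 57/225=0.2533, 45/225=0.2000, 21/225=0.0933, 40/225=0.1778, 12/225=0.0533
Σpᵢ² = 0.2222² + 0.2533² + 0.2000² + 0.0933² + 0.1778² + 0.0533² = 0.049373 + 0.064161 + 0.040000 + 0.008705 + 0.031613 + 0.002841 = 0.196693
B = 1 / 0.196693 = 5.0841

5.08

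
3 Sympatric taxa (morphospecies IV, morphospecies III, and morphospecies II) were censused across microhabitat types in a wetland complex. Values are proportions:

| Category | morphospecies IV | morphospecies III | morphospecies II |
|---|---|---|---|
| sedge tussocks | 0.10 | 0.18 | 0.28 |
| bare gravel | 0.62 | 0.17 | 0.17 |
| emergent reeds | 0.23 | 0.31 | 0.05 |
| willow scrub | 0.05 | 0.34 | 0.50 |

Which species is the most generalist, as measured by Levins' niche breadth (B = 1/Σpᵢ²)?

Σp_IVᵢ² = 0.10² + 0.62² + 0.23² + 0.05² = 0.0100 + 0.3844 + 0.0529 + 0.0025 = 0.4498
B_IV = 1 / 0.4498 = 2.2232
Σp_IIIᵢ² = 0.18² + 0.17² + 0.31² + 0.34² = 0.0324 + 0.0289 + 0.0961 + 0.1156 = 0.2730
B_III = 1 / 0.2730 = 3.6630
Σp_IIᵢ² = 0.28² + 0.17² + 0.05² + 0.50² = 0.0784 + 0.0289 + 0.0025 + 0.2500 = 0.3598
B_II = 1 / 0.3598 = 2.7793
Highest B → broadest niche (most generalist): morphospecies III (B = 3.66).

morphospecies III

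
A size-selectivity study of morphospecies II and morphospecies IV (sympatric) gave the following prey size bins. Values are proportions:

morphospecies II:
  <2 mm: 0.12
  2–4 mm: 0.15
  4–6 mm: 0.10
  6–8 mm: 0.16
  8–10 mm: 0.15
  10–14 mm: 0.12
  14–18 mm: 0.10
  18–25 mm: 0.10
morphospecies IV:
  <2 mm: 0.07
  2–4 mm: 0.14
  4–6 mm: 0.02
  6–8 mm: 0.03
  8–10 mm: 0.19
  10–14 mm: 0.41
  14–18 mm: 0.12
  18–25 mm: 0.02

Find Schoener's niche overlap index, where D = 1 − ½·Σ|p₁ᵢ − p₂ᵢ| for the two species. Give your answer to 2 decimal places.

Σ|p₁ᵢ − p₂ᵢ| = 0.05 + 0.01 + 0.08 + 0.13 + 0.04 + 0.29 + 0.02 + 0.08 = 0.70
D = 1 − ½ × 0.70 = 1 − 0.350 = 0.6500

0.65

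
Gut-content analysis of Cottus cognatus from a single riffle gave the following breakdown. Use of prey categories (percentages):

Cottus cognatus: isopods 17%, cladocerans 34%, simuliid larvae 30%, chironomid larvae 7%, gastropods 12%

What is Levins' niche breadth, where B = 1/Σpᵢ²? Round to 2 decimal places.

Convert percentages to proportions (divide by 100).
Σpᵢ² = 0.17² + 0.34² + 0.30² + 0.07² + 0.12² = 0.0289 + 0.1156 + 0.0900 + 0.0049 + 0.0144 = 0.2538
B = 1 / 0.2538 = 3.9401

3.94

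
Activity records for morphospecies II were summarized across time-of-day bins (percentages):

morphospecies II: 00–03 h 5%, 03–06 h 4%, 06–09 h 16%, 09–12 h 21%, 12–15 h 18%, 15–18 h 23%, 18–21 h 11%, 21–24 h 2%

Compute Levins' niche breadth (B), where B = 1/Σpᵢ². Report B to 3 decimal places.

5.828

Convert percentages to proportions (divide by 100).
Σpᵢ² = 0.05² + 0.04² + 0.16² + 0.21² + 0.18² + 0.23² + 0.11² + 0.02² = 0.0025 + 0.0016 + 0.0256 + 0.0441 + 0.0324 + 0.0529 + 0.0121 + 0.0004 = 0.1716
B = 1 / 0.1716 = 5.82751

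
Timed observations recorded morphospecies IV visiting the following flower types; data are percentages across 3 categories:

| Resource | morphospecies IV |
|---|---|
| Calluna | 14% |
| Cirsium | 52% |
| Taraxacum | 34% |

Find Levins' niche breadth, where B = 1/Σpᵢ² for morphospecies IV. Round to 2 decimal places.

Convert percentages to proportions (divide by 100).
Σpᵢ² = 0.14² + 0.52² + 0.34² = 0.0196 + 0.2704 + 0.1156 = 0.4056
B = 1 / 0.4056 = 2.4655

2.47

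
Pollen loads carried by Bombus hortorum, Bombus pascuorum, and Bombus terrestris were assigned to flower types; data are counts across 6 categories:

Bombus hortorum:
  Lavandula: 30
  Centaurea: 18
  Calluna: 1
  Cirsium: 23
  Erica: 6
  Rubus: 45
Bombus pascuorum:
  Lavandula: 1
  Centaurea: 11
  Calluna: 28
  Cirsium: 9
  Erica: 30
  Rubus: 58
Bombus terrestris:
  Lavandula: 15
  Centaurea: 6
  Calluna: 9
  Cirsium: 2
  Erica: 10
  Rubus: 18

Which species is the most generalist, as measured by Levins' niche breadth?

Proportions for Bombus hortorum (n=123): 30/123=0.2439, 18/123=0.1463, 1/123=0.0081, 23/123=0.1870, 6/123=0.0488, 45/123=0.3659
Proportions for Bombus pascuorum (n=137): 1/137=0.0073, 11/137=0.0803, 28/137=0.2044, 9/137=0.0657, 30/137=0.2190, 58/137=0.4234
Proportions for Bombus terrestris (n=60): 15/60=0.2500, 6/60=0.1000, 9/60=0.1500, 2/60=0.0333, 10/60=0.1667, 18/60=0.3000
Σp_hortᵢ² = 0.2439² + 0.1463² + 0.0081² + 0.1870² + 0.0488² + 0.3659² = 0.059487 + 0.021404 + 0.000066 + 0.034969 + 0.002381 + 0.133883 = 0.252190
B_hort = 1 / 0.252190 = 3.9653
Σp_pascᵢ² = 0.0073² + 0.0803² + 0.2044² + 0.0657² + 0.2190² + 0.4234² = 0.000053 + 0.006448 + 0.041779 + 0.004316 + 0.047961 + 0.179268 = 0.279825
B_pasc = 1 / 0.279825 = 3.5737
Σp_terrᵢ² = 0.2500² + 0.1000² + 0.1500² + 0.0333² + 0.1667² + 0.3000² = 0.062500 + 0.010000 + 0.022500 + 0.001109 + 0.027789 + 0.090000 = 0.213898
B_terr = 1 / 0.213898 = 4.6751
Highest B → broadest niche (most generalist): Bombus terrestris (B = 4.68).

Bombus terrestris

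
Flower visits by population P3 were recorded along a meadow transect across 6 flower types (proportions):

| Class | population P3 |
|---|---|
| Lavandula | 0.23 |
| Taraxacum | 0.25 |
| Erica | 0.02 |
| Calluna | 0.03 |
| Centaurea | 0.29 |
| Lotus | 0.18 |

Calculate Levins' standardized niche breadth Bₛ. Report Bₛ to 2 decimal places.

0.66

Σpᵢ² = 0.23² + 0.25² + 0.02² + 0.03² + 0.29² + 0.18² = 0.0529 + 0.0625 + 0.0004 + 0.0009 + 0.0841 + 0.0324 = 0.2332
B = 1 / 0.2332 = 4.2882
Bₛ = (B − 1)/(n − 1) = (4.2882 − 1)/(6 − 1) = 3.2882/5 = 0.6576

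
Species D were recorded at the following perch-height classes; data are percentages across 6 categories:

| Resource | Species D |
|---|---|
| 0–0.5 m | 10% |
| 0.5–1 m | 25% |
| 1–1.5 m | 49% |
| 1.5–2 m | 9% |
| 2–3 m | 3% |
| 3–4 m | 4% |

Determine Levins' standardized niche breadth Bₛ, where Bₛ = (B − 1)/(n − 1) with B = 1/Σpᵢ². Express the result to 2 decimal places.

0.42

Convert percentages to proportions (divide by 100).
Σpᵢ² = 0.10² + 0.25² + 0.49² + 0.09² + 0.03² + 0.04² = 0.0100 + 0.0625 + 0.2401 + 0.0081 + 0.0009 + 0.0016 = 0.3232
B = 1 / 0.3232 = 3.0941
Bₛ = (B − 1)/(n − 1) = (3.0941 − 1)/(6 − 1) = 2.0941/5 = 0.4188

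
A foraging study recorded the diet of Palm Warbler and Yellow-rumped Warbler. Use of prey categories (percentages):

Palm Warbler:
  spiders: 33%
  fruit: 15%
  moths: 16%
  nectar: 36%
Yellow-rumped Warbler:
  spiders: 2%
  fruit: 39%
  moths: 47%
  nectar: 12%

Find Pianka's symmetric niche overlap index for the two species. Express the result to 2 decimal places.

Convert percentages to proportions (divide by 100).
Σ p₁ᵢp₂ᵢ = 0.0066 + 0.0585 + 0.0752 + 0.0432 = 0.1835
Σp_1ᵢ² = 0.33² + 0.15² + 0.16² + 0.36² = 0.1089 + 0.0225 + 0.0256 + 0.1296 = 0.2866
Σp_2ᵢ² = 0.02² + 0.39² + 0.47² + 0.12² = 0.0004 + 0.1521 + 0.2209 + 0.0144 = 0.3878
O = 0.1835 / √(0.2866 × 0.3878) = 0.1835 / 0.33338 = 0.5504

0.55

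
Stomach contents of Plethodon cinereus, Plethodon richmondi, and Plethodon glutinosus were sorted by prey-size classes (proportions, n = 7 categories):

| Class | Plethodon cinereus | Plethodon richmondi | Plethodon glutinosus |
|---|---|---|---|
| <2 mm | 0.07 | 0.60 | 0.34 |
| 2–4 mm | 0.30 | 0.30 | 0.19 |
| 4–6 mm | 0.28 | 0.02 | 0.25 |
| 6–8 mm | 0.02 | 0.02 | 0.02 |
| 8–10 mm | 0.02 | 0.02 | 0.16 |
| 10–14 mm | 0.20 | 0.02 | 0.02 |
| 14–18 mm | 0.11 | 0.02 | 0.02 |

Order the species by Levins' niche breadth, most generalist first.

Σp_cineᵢ² = 0.07² + 0.30² + 0.28² + 0.02² + 0.02² + 0.20² + 0.11² = 0.0049 + 0.0900 + 0.0784 + 0.0004 + 0.0004 + 0.0400 + 0.0121 = 0.2262
B_cine = 1 / 0.2262 = 4.4209
Σp_richᵢ² = 0.60² + 0.30² + 0.02² + 0.02² + 0.02² + 0.02² + 0.02² = 0.3600 + 0.0900 + 0.0004 + 0.0004 + 0.0004 + 0.0004 + 0.0004 = 0.4520
B_rich = 1 / 0.4520 = 2.2124
Σp_glutᵢ² = 0.34² + 0.19² + 0.25² + 0.02² + 0.16² + 0.02² + 0.02² = 0.1156 + 0.0361 + 0.0625 + 0.0004 + 0.0256 + 0.0004 + 0.0004 = 0.2410
B_glut = 1 / 0.2410 = 4.1494
Ranking by B (broadest → narrowest): Plethodon cinereus (4.42) > Plethodon glutinosus (4.15) > Plethodon richmondi (2.21)

Plethodon cinereus > Plethodon glutinosus > Plethodon richmondi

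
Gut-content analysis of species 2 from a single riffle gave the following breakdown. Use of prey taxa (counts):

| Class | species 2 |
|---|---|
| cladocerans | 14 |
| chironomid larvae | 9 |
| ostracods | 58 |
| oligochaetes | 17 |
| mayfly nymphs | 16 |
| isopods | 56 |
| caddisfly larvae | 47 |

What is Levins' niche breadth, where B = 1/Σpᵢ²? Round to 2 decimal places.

4.94

Proportions for species 2 (n=217): 14/217=0.0645, 9/217=0.0415, 58/217=0.2673, 17/217=0.0783, 16/217=0.0737, 56/217=0.2581, 47/217=0.2166
Σpᵢ² = 0.0645² + 0.0415² + 0.2673² + 0.0783² + 0.0737² + 0.2581² + 0.2166² = 0.004160 + 0.001722 + 0.071449 + 0.006131 + 0.005432 + 0.066616 + 0.046916 = 0.202426
B = 1 / 0.202426 = 4.9401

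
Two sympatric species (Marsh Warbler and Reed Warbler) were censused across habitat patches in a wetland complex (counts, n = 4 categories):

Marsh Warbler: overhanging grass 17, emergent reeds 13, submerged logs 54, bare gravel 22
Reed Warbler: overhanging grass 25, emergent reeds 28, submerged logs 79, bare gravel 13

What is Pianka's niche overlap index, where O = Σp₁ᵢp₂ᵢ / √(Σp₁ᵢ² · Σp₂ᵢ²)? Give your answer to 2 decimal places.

0.97

Proportions for Marsh Warbler (n=106): 17/106=0.1604, 13/106=0.1226, 54/106=0.5094, 22/106=0.2075
Proportions for Reed Warbler (n=145): 25/145=0.1724, 28/145=0.1931, 79/145=0.5448, 13/145=0.0897
Σ p₁ᵢp₂ᵢ = 0.027653 + 0.023674 + 0.277521 + 0.018613 = 0.347461
Σp_1ᵢ² = 0.1604² + 0.1226² + 0.5094² + 0.2075² = 0.025728 + 0.015031 + 0.259488 + 0.043056 = 0.343303
Σp_2ᵢ² = 0.1724² + 0.1931² + 0.5448² + 0.0897² = 0.029722 + 0.037288 + 0.296807 + 0.008046 = 0.371863
O = 0.347461 / √(0.343303 × 0.371863) = 0.347461 / 0.3572978 = 0.9725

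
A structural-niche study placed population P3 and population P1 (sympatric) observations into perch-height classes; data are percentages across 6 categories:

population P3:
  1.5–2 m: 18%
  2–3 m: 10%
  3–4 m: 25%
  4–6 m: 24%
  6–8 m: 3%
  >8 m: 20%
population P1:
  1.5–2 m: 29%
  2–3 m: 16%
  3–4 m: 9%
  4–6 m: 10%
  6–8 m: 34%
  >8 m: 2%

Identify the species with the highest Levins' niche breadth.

Convert percentages to proportions (divide by 100).
Σp_P3ᵢ² = 0.18² + 0.10² + 0.25² + 0.24² + 0.03² + 0.20² = 0.0324 + 0.0100 + 0.0625 + 0.0576 + 0.0009 + 0.0400 = 0.2034
B_P3 = 1 / 0.2034 = 4.9164
Σp_P1ᵢ² = 0.29² + 0.16² + 0.09² + 0.10² + 0.34² + 0.02² = 0.0841 + 0.0256 + 0.0081 + 0.0100 + 0.1156 + 0.0004 = 0.2438
B_P1 = 1 / 0.2438 = 4.1017
Highest B → broadest niche (most generalist): population P3 (B = 4.92).

population P3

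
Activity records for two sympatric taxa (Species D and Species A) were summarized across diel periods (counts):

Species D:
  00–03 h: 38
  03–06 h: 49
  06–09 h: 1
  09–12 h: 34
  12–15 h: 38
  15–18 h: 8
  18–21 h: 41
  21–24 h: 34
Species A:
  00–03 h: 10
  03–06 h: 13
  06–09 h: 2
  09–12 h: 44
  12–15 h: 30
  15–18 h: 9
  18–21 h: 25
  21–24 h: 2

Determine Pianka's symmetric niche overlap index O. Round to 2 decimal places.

0.81

Proportions for Species D (n=243): 38/243=0.1564, 49/243=0.2016, 1/243=0.0041, 34/243=0.1399, 38/243=0.1564, 8/243=0.0329, 41/243=0.1687, 34/243=0.1399
Proportions for Species A (n=135): 10/135=0.0741, 13/135=0.0963, 2/135=0.0148, 44/135=0.3259, 30/135=0.2222, 9/135=0.0667, 25/135=0.1852, 2/135=0.0148
Σ p₁ᵢp₂ᵢ = 0.011589 + 0.019414 + 0.000061 + 0.045593 + 0.034752 + 0.002194 + 0.031243 + 0.002071 = 0.146917
Σp_1ᵢ² = 0.1564² + 0.2016² + 0.0041² + 0.1399² + 0.1564² + 0.0329² + 0.1687² + 0.1399² = 0.024461 + 0.040643 + 0.000017 + 0.019572 + 0.024461 + 0.001082 + 0.028460 + 0.019572 = 0.158268
Σp_2ᵢ² = 0.0741² + 0.0963² + 0.0148² + 0.3259² + 0.2222² + 0.0667² + 0.1852² + 0.0148² = 0.005491 + 0.009274 + 0.000219 + 0.106211 + 0.049373 + 0.004449 + 0.034299 + 0.000219 = 0.209535
O = 0.146917 / √(0.158268 × 0.209535) = 0.146917 / 0.1821062 = 0.8068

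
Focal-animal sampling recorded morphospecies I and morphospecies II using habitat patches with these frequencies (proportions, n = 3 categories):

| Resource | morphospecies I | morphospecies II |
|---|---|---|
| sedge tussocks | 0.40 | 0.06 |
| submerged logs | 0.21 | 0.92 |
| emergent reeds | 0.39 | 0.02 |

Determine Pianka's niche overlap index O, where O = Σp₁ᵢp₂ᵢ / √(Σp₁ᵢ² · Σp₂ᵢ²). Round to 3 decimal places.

0.409

Σ p₁ᵢp₂ᵢ = 0.0240 + 0.1932 + 0.0078 = 0.2250
Σp_1ᵢ² = 0.40² + 0.21² + 0.39² = 0.1600 + 0.0441 + 0.1521 = 0.3562
Σp_2ᵢ² = 0.06² + 0.92² + 0.02² = 0.0036 + 0.8464 + 0.0004 = 0.8504
O = 0.2250 / √(0.3562 × 0.8504) = 0.2250 / 0.550375 = 0.40881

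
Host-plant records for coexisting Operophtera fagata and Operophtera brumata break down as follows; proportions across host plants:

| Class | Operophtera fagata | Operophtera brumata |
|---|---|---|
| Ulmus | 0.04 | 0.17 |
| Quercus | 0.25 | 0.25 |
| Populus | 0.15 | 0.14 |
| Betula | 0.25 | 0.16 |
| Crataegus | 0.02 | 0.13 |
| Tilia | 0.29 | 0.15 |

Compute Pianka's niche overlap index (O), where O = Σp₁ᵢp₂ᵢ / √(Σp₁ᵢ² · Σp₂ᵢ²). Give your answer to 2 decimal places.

Σ p₁ᵢp₂ᵢ = 0.0068 + 0.0625 + 0.0210 + 0.0400 + 0.0026 + 0.0435 = 0.1764
Σp_1ᵢ² = 0.04² + 0.25² + 0.15² + 0.25² + 0.02² + 0.29² = 0.0016 + 0.0625 + 0.0225 + 0.0625 + 0.0004 + 0.0841 = 0.2336
Σp_2ᵢ² = 0.17² + 0.25² + 0.14² + 0.16² + 0.13² + 0.15² = 0.0289 + 0.0625 + 0.0196 + 0.0256 + 0.0169 + 0.0225 = 0.1760
O = 0.1764 / √(0.2336 × 0.1760) = 0.1764 / 0.20276 = 0.8700

0.87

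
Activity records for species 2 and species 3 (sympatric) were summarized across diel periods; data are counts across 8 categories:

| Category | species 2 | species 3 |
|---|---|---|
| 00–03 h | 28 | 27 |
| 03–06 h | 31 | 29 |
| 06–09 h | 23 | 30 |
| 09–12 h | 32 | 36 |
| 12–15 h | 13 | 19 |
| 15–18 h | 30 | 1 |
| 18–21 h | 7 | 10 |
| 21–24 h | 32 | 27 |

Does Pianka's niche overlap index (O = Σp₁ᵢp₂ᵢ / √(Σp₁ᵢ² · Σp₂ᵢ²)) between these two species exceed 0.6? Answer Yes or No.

Proportions for species 2 (n=196): 28/196=0.1429, 31/196=0.1582, 23/196=0.1173, 32/196=0.1633, 13/196=0.0663, 30/196=0.1531, 7/196=0.0357, 32/196=0.1633
Proportions for species 3 (n=179): 27/179=0.1508, 29/179=0.1620, 30/179=0.1676, 36/179=0.2011, 19/179=0.1061, 1/179=0.0056, 10/179=0.0559, 27/179=0.1508
Σ p₁ᵢp₂ᵢ = 0.021549 + 0.025628 + 0.019659 + 0.032840 + 0.007034 + 0.000857 + 0.001996 + 0.024626 = 0.134189
Σp_1ᵢ² = 0.1429² + 0.1582² + 0.1173² + 0.1633² + 0.0663² + 0.1531² + 0.0357² + 0.1633² = 0.020420 + 0.025027 + 0.013759 + 0.026667 + 0.004396 + 0.023440 + 0.001274 + 0.026667 = 0.141650
Σp_2ᵢ² = 0.1508² + 0.1620² + 0.1676² + 0.2011² + 0.1061² + 0.0056² + 0.0559² + 0.1508² = 0.022741 + 0.026244 + 0.028090 + 0.040441 + 0.011257 + 0.000031 + 0.003125 + 0.022741 = 0.154670
O = 0.134189 / √(0.141650 × 0.154670) = 0.134189 / 0.1480169 = 0.9066
O = 0.9066 > 0.6 → Yes.

Yes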